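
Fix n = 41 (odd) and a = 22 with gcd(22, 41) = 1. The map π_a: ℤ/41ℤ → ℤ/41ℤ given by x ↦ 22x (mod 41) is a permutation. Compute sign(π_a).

Start at x=33: 33 → 29 → 23 → 14 → 21 → 11 → 37 → … (one orbit).
The orbit structure of x ↦ 22x mod 41: 2 orbits of sizes [40, 1].
With 2 cycles on 41 points, sign = (−1)^{41−2} = -1.

-1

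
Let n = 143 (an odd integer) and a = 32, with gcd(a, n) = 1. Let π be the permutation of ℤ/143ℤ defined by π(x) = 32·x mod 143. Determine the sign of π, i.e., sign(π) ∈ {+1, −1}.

+1

Start at x=56: 56 → 76 → 1 → 32 → 23 → 21 → 100 → … (one orbit).
Decompose π into cycles: lengths [12, 12, 12, 12, 12, 12, 12, 12, 12, 12, 12, 2, 2, 2, 2, 2, 1] (17 cycles, including the fixed point 0).
Σ(ℓ_i−1) = 143−17 = 126; sign = (−1)^126 = +1.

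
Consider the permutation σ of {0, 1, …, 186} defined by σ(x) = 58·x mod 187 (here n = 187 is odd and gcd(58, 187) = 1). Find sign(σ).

Start at x=152: 152 → 27 → 70 → 133 → 47 → 108 → 93 → … (one orbit).
Cycle type of π: 80×2 + 16 + 5×2 + 1; total 6 cycles.
Σ(ℓ_i−1) = 187−6 = 181; sign = (−1)^181 = -1.

-1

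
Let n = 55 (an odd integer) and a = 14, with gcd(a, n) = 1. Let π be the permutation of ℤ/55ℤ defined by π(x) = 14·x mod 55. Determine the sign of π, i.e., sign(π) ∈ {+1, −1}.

Trace 16: π^k(16) = [16, 4, 1, 14, 31, 49, 26] for k=0..6.
Cycle lengths of π_14 on ℤ/55ℤ: [10, 10, 10, 10, 5, 5, 2, 2, 1]; 9 cycles in total.
n − c = 55 − 9 = 46; sign = (−1)^46 = +1.
The Jacobi symbol (14|55) = +1 (Zolotarev) agrees.

+1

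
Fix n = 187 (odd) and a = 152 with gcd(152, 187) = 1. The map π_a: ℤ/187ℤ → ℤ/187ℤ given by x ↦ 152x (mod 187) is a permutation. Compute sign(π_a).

Trace 67: π^k(67) = [67, 86, 169, 69, 16, 1, 152] for k=0..6.
π_152 has 27 disjoint cycles with lengths [10, 10, 10, 10, 10, 10, 10, 10, 10, 10, 10, 10, 10, 10, 10, 10, 5, 5, 2, 2, 2, 2, 2, 2, 2, 2, 1] on {0,…,186}.
sign(π) = (−1)^{n − #cycles} = (−1)^{187−27} = (−1)^160 = +1.

+1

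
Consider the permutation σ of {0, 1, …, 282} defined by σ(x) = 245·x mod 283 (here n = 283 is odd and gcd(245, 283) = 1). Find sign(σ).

Trace 61: π^k(61) = [61, 229, 71, 132, 78, 149, 281] for k=0..6.
Cycle lengths of π_245 on ℤ/283ℤ: [94, 94, 94, 1]; 4 cycles in total.
Σ(ℓ_i−1) = 283−4 = 279; sign = (−1)^279 = -1.
Via Zolotarev, sign(π_{245}) = (245|283) = -1.

-1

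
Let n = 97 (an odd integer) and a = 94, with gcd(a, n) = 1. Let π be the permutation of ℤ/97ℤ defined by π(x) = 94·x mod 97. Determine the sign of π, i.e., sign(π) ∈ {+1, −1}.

Start at x=12: 12 → 61 → 11 → 64 → 2 → 91 → 18 → … (one orbit).
Cycle lengths of π_94 on ℤ/97ℤ: [48, 48, 1]; 3 cycles in total.
With 3 cycles on 97 points, sign = (−1)^{97−3} = +1.

+1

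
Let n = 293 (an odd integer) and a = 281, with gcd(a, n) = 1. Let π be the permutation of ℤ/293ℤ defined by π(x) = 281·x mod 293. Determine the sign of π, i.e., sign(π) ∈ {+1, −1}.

-1

Orbit of 221 under x↦281x: [221, 278, 180, 184, 136, 126, 246]… (length divides ord_293(281)).
The orbit structure of x ↦ 281x mod 293: 2 orbits of sizes [292, 1].
With 2 cycles on 293 points, sign = (−1)^{293−2} = -1.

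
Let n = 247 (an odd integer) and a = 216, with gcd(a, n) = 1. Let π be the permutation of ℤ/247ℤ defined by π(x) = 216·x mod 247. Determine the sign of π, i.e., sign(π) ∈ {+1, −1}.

-1

Orbit of 64 under x↦216x: [64, 239, 1, 216, 220, 96, 235]… (length divides ord_247(216)).
π_216 has 28 disjoint cycles with lengths [12, 12, 12, 12, 12, 12, 12, 12, 12, 12, 12, 12, 12, 12, 12, 12, 12, 12, 4, 4, 4, 3, 3, 3, 3, 3, 3, 1] on {0,…,246}.
With 28 cycles on 247 points, sign = (−1)^{247−28} = -1.
Via Zolotarev, sign(π_{216}) = (216|247) = -1.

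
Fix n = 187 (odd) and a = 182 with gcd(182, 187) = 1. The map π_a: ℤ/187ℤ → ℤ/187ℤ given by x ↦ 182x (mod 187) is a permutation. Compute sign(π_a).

Trace 28: π^k(28) = [28, 47, 139, 53, 109, 16, 107] for k=0..6.
5 cycles of lengths [80, 80, 16, 10, 1].
Σ(ℓ_i−1) = 187−5 = 182; sign = (−1)^182 = +1.

+1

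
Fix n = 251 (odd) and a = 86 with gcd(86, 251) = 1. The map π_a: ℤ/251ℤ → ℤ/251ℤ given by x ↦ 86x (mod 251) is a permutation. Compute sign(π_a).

+1

Start at x=156: 156 → 113 → 180 → 169 → 227 → 195 → 204 → … (one orbit).
3 cycles of lengths [125, 125, 1].
Σ(ℓ_i−1) = 251−3 = 248; sign = (−1)^248 = +1.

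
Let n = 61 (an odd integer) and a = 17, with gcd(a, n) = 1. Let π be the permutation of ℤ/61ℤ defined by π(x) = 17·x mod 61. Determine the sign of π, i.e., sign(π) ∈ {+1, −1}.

Start at x=29: 29 → 5 → 24 → 42 → 43 → 60 → 44 → … (one orbit).
Cycle lengths of π_17 on ℤ/61ℤ: [60, 1]; 2 cycles in total.
2 cycles on 61: each ℓ→(−1)^(ℓ−1), product (−1)^59 = -1.

-1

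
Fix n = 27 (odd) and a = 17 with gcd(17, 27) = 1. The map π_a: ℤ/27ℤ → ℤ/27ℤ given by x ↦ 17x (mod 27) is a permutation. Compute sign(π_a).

-1

Start at x=8: 8 → 1 → 17 → 19 → 26 → 10 → 8 (one orbit).
8 cycles of lengths [6, 6, 6, 2, 2, 2, 2, 1].
n − c = 27 − 8 = 19; sign = (−1)^19 = -1.
Via Zolotarev, sign(π_{17}) = (17|27) = -1.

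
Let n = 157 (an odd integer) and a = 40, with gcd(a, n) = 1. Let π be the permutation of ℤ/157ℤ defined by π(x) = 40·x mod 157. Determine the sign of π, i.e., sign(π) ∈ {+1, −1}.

+1

Trace 52: π^k(52) = [52, 39, 147, 71, 14, 89, 106] for k=0..6.
5 cycles of lengths [39, 39, 39, 39, 1].
sign(π) = (−1)^{n − #cycles} = (−1)^{157−5} = (−1)^152 = +1.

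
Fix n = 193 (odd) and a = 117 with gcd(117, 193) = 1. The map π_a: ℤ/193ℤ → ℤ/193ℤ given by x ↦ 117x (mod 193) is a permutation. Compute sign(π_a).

-1

Orbit of 112 under x↦117x: [112, 173, 169, 87, 143, 133, 121]… (length divides ord_193(117)).
4 cycles of lengths [64, 64, 64, 1].
With 4 cycles on 193 points, sign = (−1)^{193−4} = -1.
Via Zolotarev, sign(π_{117}) = (117|193) = -1.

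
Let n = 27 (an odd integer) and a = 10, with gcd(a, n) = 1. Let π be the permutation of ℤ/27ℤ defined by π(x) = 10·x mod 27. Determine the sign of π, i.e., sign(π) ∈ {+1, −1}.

+1

Start at x=10: 10 → 19 → 1 → 10 (one orbit).
Cycle type of π: 3×6 + 1×9; total 15 cycles.
27 − 15 = 12 transpositions; sign(π) = (−1)^12 = +1.
(10|27)_J = +1 (Zolotarev's lemma cross-check).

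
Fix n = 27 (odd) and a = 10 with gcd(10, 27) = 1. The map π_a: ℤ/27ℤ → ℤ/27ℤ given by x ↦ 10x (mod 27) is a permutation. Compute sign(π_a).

Orbit of 10 under x↦10x: [10, 19, 1]… (length divides ord_27(10)).
The orbit structure of x ↦ 10x mod 27: 15 orbits of sizes [3, 3, 3, 3, 3, 3, 1, 1, 1, 1, 1, 1, 1, 1, 1].
With 15 cycles on 27 points, sign = (−1)^{27−15} = +1.

+1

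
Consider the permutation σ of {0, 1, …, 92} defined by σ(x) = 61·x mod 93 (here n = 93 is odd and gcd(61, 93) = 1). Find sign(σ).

-1

Start at x=1: 1 → 61 → 1 (one orbit).
Decompose π into cycles: lengths [2, 2, 2, 2, 2, 2, 2, 2, 2, 2, 2, 2, 2, 2, 2, 2, 2, 2, 2, 2, 2, 2, 2, 2, 2, 2, 2, 2, 2, 2, 2, 2, 2, 2, 2, 2, 2, 2, 2, 2, 2, 2, 2, 2, 2, 1, 1, 1] (48 cycles, including the fixed point 0).
n − c = 93 − 48 = 45; sign = (−1)^45 = -1.
(61|93)_J = -1 (Zolotarev's lemma cross-check).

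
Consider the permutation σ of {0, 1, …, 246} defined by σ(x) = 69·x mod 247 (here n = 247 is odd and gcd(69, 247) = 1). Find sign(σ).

Orbit of 246 under x↦69x: [246, 178, 179, 1, 69, 68]… (length divides ord_247(69)).
42 cycles of lengths [6, 6, 6, 6, 6, 6, 6, 6, 6, 6, 6, 6, 6, 6, 6, 6, 6, 6, 6, 6, 6, 6, 6, 6, 6, 6, 6, 6, 6, 6, 6, 6, 6, 6, 6, 6, 6, 6, 6, 6, 6, 1].
247 − 42 = 205 transpositions; sign(π) = (−1)^205 = -1.
Zolotarev: (69|247) = -1, matching the cycle-count sign.

-1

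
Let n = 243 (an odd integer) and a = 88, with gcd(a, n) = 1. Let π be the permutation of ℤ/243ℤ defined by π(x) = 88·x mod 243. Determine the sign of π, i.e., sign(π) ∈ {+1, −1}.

+1

Orbit of 202 under x↦88x: [202, 37, 97, 31, 55, 223, 184]… (length divides ord_243(88)).
Cycle type of π: 81×2 + 27×2 + 9×2 + 3×2 + 1×3; total 11 cycles.
n − c = 243 − 11 = 232; sign = (−1)^232 = +1.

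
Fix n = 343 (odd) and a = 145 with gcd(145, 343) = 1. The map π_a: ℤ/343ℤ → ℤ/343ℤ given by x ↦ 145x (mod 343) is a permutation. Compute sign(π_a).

Start at x=37: 37 → 220 → 1 → 145 → 102 → 41 → 114 → … (one orbit).
Cycle lengths of π_145 on ℤ/343ℤ: [294, 42, 6, 1]; 4 cycles in total.
sign(π) = (−1)^{n − #cycles} = (−1)^{343−4} = (−1)^339 = -1.
Check: (145/343) = -1 by Zolotarev.

-1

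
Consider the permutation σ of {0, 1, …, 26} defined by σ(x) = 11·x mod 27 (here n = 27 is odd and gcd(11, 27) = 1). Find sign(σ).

-1

Trace 1: π^k(1) = [1, 11, 13, 8, 7, 23, 10] for k=0..6.
Decompose π into cycles: lengths [18, 6, 2, 1] (4 cycles, including the fixed point 0).
27 − 4 = 23 transpositions; sign(π) = (−1)^23 = -1.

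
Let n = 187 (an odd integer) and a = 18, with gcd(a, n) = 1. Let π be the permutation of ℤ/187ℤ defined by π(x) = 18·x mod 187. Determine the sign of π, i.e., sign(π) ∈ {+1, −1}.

-1

Orbit of 171 under x↦18x: [171, 86, 52, 1, 18, 137, 35]… (length divides ord_187(18)).
π_18 has 34 disjoint cycles with lengths [10, 10, 10, 10, 10, 10, 10, 10, 10, 10, 10, 10, 10, 10, 10, 10, 10, 1, 1, 1, 1, 1, 1, 1, 1, 1, 1, 1, 1, 1, 1, 1, 1, 1] on {0,…,186}.
n − c = 187 − 34 = 153; sign = (−1)^153 = -1.
Via Zolotarev, sign(π_{18}) = (18|187) = -1.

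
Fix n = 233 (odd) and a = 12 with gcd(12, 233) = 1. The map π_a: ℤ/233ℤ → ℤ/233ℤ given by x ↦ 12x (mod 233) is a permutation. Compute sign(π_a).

Trace 1: π^k(1) = [1, 12, 144, 97, 232, 221, 89] for k=0..6.
Decompose π into cycles: lengths [8, 8, 8, 8, 8, 8, 8, 8, 8, 8, 8, 8, 8, 8, 8, 8, 8, 8, 8, 8, 8, 8, 8, 8, 8, 8, 8, 8, 8, 1] (30 cycles, including the fixed point 0).
n − c = 233 − 30 = 203; sign = (−1)^203 = -1.
Via Zolotarev, sign(π_{12}) = (12|233) = -1.

-1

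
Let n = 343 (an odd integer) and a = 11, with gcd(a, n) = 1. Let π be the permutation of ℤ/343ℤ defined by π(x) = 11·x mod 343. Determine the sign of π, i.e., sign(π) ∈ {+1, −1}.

Start at x=16: 16 → 176 → 221 → 30 → 330 → 200 → 142 → … (one orbit).
π_11 has 7 disjoint cycles with lengths [147, 147, 21, 21, 3, 3, 1] on {0,…,342}.
With 7 cycles on 343 points, sign = (−1)^{343−7} = +1.
Zolotarev: (11|343) = +1, matching the cycle-count sign.

+1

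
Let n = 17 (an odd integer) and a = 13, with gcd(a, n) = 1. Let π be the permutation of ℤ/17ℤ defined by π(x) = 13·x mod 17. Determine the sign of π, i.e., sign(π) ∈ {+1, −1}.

+1

Orbit of 16 under x↦13x: [16, 4, 1, 13]… (length divides ord_17(13)).
Decompose π into cycles: lengths [4, 4, 4, 4, 1] (5 cycles, including the fixed point 0).
17 − 5 = 12 transpositions; sign(π) = (−1)^12 = +1.
Zolotarev: (13|17) = +1, matching the cycle-count sign.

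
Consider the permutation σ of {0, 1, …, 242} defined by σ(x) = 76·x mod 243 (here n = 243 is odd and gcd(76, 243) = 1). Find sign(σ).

+1

Start at x=61: 61 → 19 → 229 → 151 → 55 → 49 → 79 → … (one orbit).
11 cycles of lengths [81, 81, 27, 27, 9, 9, 3, 3, 1, 1, 1].
243 − 11 = 232 transpositions; sign(π) = (−1)^232 = +1.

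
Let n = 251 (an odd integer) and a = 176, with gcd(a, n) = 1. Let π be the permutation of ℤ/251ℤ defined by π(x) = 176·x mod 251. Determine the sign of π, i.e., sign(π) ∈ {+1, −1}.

Orbit of 218 under x↦176x: [218, 216, 115, 160, 48, 165, 175]… (length divides ord_251(176)).
Cycle lengths of π_176 on ℤ/251ℤ: [250, 1]; 2 cycles in total.
251 − 2 = 249 transpositions; sign(π) = (−1)^249 = -1.

-1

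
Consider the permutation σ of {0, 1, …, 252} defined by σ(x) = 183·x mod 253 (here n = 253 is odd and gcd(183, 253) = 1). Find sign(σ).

Orbit of 185 under x↦183x: [185, 206, 1, 183, 93, 68, 47]… (length divides ord_253(183)).
35 cycles of lengths [10, 10, 10, 10, 10, 10, 10, 10, 10, 10, 10, 10, 10, 10, 10, 10, 10, 10, 10, 10, 10, 10, 10, 2, 2, 2, 2, 2, 2, 2, 2, 2, 2, 2, 1].
n − c = 253 − 35 = 218; sign = (−1)^218 = +1.

+1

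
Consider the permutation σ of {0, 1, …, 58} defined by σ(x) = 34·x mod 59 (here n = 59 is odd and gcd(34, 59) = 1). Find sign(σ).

Start at x=39: 39 → 28 → 8 → 36 → 44 → 21 → 6 → … (one orbit).
Cycle type of π: 58 + 1; total 2 cycles.
2 cycles on 59: each ℓ→(−1)^(ℓ−1), product (−1)^57 = -1.
Zolotarev: (34|59) = -1, matching the cycle-count sign.

-1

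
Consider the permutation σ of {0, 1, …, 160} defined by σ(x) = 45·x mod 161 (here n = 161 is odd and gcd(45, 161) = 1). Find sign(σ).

Trace 1: π^k(1) = [1, 45, 93, 160, 116, 68] for k=0..5.
π_45 has 35 disjoint cycles with lengths [6, 6, 6, 6, 6, 6, 6, 6, 6, 6, 6, 6, 6, 6, 6, 6, 6, 6, 6, 6, 6, 6, 6, 2, 2, 2, 2, 2, 2, 2, 2, 2, 2, 2, 1] on {0,…,160}.
Σ(ℓ_i−1) = 161−35 = 126; sign = (−1)^126 = +1.

+1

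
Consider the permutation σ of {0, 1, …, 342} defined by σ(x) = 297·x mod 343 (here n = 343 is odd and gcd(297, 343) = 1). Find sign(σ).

Orbit of 134 under x↦297x: [134, 10, 226, 237, 74, 26, 176]… (length divides ord_343(297)).
Decompose π into cycles: lengths [294, 42, 6, 1] (4 cycles, including the fixed point 0).
With 4 cycles on 343 points, sign = (−1)^{343−4} = -1.
Check: (297/343) = -1 by Zolotarev.

-1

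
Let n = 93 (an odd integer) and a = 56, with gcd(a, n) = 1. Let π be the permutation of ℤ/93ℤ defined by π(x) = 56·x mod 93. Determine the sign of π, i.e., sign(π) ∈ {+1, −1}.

-1

Orbit of 32 under x↦56x: [32, 25, 5, 1, 56, 67]… (length divides ord_93(56)).
Decompose π into cycles: lengths [6, 6, 6, 6, 6, 6, 6, 6, 6, 6, 3, 3, 3, 3, 3, 3, 3, 3, 3, 3, 2, 1] (22 cycles, including the fixed point 0).
Σ(ℓ_i−1) = 93−22 = 71; sign = (−1)^71 = -1.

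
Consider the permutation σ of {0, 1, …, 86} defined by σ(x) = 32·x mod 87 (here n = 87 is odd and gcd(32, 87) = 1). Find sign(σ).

+1

Start at x=26: 26 → 49 → 2 → 64 → 47 → 25 → 17 → … (one orbit).
Decompose π into cycles: lengths [28, 28, 28, 2, 1] (5 cycles, including the fixed point 0).
n − c = 87 − 5 = 82; sign = (−1)^82 = +1.
Zolotarev: (32|87) = +1, matching the cycle-count sign.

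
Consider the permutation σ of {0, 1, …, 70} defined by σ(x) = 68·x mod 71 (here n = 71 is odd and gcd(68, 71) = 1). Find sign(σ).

Trace 15: π^k(15) = [15, 26, 64, 21, 8, 47, 1] for k=0..6.
2 cycles of lengths [70, 1].
sign(π) = (−1)^{n − #cycles} = (−1)^{71−2} = (−1)^69 = -1.

-1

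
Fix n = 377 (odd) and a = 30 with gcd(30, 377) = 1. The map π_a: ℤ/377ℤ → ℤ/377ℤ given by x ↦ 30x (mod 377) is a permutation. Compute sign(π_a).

+1

Start at x=88: 88 → 1 → 30 → 146 → 233 → 204 → 88 (one orbit).
87 cycles of lengths [6, 6, 6, 6, 6, 6, 6, 6, 6, 6, 6, 6, 6, 6, 6, 6, 6, 6, 6, 6, 6, 6, 6, 6, 6, 6, 6, 6, 6, 6, 6, 6, 6, 6, 6, 6, 6, 6, 6, 6, 6, 6, 6, 6, 6, 6, 6, 6, 6, 6, 6, 6, 6, 6, 6, 6, 6, 6, 1, 1, 1, 1, 1, 1, 1, 1, 1, 1, 1, 1, 1, 1, 1, 1, 1, 1, 1, 1, 1, 1, 1, 1, 1, 1, 1, 1, 1].
n − c = 377 − 87 = 290; sign = (−1)^290 = +1.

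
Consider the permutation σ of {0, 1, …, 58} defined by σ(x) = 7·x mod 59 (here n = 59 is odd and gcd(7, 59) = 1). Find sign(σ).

Orbit of 21 under x↦7x: [21, 29, 26, 5, 35, 9, 4]… (length divides ord_59(7)).
Decompose π into cycles: lengths [29, 29, 1] (3 cycles, including the fixed point 0).
Σ(ℓ_i−1) = 59−3 = 56; sign = (−1)^56 = +1.
(7|59)_J = +1 (Zolotarev's lemma cross-check).

+1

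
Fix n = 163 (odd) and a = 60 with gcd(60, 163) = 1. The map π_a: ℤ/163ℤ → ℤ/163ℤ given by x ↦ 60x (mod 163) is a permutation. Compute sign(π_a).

Start at x=40: 40 → 118 → 71 → 22 → 16 → 145 → 61 → … (one orbit).
Cycle lengths of π_60 on ℤ/163ℤ: [81, 81, 1]; 3 cycles in total.
With 3 cycles on 163 points, sign = (−1)^{163−3} = +1.
The Jacobi symbol (60|163) = +1 (Zolotarev) agrees.

+1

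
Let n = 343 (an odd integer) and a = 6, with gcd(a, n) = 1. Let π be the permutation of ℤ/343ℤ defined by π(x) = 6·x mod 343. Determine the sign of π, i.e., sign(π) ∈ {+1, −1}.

Start at x=69: 69 → 71 → 83 → 155 → 244 → 92 → 209 → … (one orbit).
10 cycles of lengths [98, 98, 98, 14, 14, 14, 2, 2, 2, 1].
With 10 cycles on 343 points, sign = (−1)^{343−10} = -1.

-1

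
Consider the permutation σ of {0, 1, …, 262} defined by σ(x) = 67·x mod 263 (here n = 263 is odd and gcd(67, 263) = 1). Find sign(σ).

Orbit of 104 under x↦67x: [104, 130, 31, 236, 32, 40, 50]… (length divides ord_263(67)).
π_67 has 2 disjoint cycles with lengths [262, 1] on {0,…,262}.
sign(π) = (−1)^{n − #cycles} = (−1)^{263−2} = (−1)^261 = -1.

-1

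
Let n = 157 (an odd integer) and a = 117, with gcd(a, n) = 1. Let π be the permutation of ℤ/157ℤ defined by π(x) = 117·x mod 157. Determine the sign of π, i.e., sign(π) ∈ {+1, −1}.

Start at x=40: 40 → 127 → 101 → 42 → 47 → 4 → 154 → … (one orbit).
Cycle type of π: 78×2 + 1; total 3 cycles.
157 − 3 = 154 transpositions; sign(π) = (−1)^154 = +1.
The Jacobi symbol (117|157) = +1 (Zolotarev) agrees.

+1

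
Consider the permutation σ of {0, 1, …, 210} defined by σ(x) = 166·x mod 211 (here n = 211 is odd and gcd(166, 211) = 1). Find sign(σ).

-1

Start at x=105: 105 → 128 → 148 → 92 → 80 → 198 → 163 → … (one orbit).
Cycle type of π: 210 + 1; total 2 cycles.
n − c = 211 − 2 = 209; sign = (−1)^209 = -1.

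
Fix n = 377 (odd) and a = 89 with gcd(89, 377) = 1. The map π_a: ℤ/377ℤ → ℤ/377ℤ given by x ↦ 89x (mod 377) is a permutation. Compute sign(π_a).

+1

Trace 279: π^k(279) = [279, 326, 362, 173, 317, 315, 137] for k=0..6.
7 cycles of lengths [84, 84, 84, 84, 28, 12, 1].
7 cycles on 377: each ℓ→(−1)^(ℓ−1), product (−1)^370 = +1.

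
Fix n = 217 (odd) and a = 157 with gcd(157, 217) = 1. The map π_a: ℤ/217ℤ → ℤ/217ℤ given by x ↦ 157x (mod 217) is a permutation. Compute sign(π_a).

-1

Trace 33: π^k(33) = [33, 190, 101, 16, 125, 95, 159] for k=0..6.
Decompose π into cycles: lengths [30, 30, 30, 30, 30, 30, 6, 5, 5, 5, 5, 5, 5, 1] (14 cycles, including the fixed point 0).
217 − 14 = 203 transpositions; sign(π) = (−1)^203 = -1.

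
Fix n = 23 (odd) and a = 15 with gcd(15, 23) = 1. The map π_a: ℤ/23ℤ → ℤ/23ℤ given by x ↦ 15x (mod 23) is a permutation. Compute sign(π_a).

Orbit of 9 under x↦15x: [9, 20, 1, 15, 18, 17, 2]… (length divides ord_23(15)).
2 cycles of lengths [22, 1].
23 − 2 = 21 transpositions; sign(π) = (−1)^21 = -1.
Via Zolotarev, sign(π_{15}) = (15|23) = -1.

-1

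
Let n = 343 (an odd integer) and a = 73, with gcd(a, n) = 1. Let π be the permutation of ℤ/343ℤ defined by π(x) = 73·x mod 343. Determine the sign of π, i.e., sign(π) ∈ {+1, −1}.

Start at x=19: 19 → 15 → 66 → 16 → 139 → 200 → 194 → … (one orbit).
The orbit structure of x ↦ 73x mod 343: 4 orbits of sizes [294, 42, 6, 1].
Σ(ℓ_i−1) = 343−4 = 339; sign = (−1)^339 = -1.

-1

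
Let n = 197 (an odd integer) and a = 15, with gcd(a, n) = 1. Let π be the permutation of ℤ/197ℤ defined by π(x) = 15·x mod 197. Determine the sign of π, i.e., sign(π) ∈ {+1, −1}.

+1

Start at x=49: 49 → 144 → 190 → 92 → 1 → 15 → 28 → … (one orbit).
The orbit structure of x ↦ 15x mod 197: 3 orbits of sizes [98, 98, 1].
Σ(ℓ_i−1) = 197−3 = 194; sign = (−1)^194 = +1.
The Jacobi symbol (15|197) = +1 (Zolotarev) agrees.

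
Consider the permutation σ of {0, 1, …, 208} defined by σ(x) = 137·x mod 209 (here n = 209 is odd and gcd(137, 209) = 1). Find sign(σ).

Start at x=159: 159 → 47 → 169 → 163 → 177 → 5 → 58 → … (one orbit).
Cycle lengths of π_137 on ℤ/209ℤ: [45, 45, 45, 45, 9, 9, 5, 5, 1]; 9 cycles in total.
209 − 9 = 200 transpositions; sign(π) = (−1)^200 = +1.
(137|209)_J = +1 (Zolotarev's lemma cross-check).

+1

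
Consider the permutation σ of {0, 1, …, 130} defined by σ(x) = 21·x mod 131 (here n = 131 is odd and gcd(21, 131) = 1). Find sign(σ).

+1

Trace 109: π^k(109) = [109, 62, 123, 94, 9, 58, 39] for k=0..6.
Cycle lengths of π_21 on ℤ/131ℤ: [65, 65, 1]; 3 cycles in total.
131 − 3 = 128 transpositions; sign(π) = (−1)^128 = +1.
(21|131)_J = +1 (Zolotarev's lemma cross-check).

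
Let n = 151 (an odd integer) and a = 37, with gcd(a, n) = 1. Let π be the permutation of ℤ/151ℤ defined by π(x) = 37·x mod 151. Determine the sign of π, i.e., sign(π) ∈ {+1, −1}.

Orbit of 20 under x↦37x: [20, 136, 49, 1, 37, 10, 68]… (length divides ord_151(37)).
Decompose π into cycles: lengths [75, 75, 1] (3 cycles, including the fixed point 0).
Σ(ℓ_i−1) = 151−3 = 148; sign = (−1)^148 = +1.
(37|151)_J = +1 (Zolotarev's lemma cross-check).

+1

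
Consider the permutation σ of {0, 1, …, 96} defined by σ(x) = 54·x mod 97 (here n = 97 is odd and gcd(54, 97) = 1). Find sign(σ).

+1

Trace 16: π^k(16) = [16, 88, 96, 43, 91, 64, 61] for k=0..6.
The orbit structure of x ↦ 54x mod 97: 5 orbits of sizes [24, 24, 24, 24, 1].
n − c = 97 − 5 = 92; sign = (−1)^92 = +1.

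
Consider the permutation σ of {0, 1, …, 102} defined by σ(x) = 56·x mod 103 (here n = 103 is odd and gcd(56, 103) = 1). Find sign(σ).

Trace 1: π^k(1) = [1, 56, 46] for k=0..2.
The orbit structure of x ↦ 56x mod 103: 35 orbits of sizes [3, 3, 3, 3, 3, 3, 3, 3, 3, 3, 3, 3, 3, 3, 3, 3, 3, 3, 3, 3, 3, 3, 3, 3, 3, 3, 3, 3, 3, 3, 3, 3, 3, 3, 1].
With 35 cycles on 103 points, sign = (−1)^{103−35} = +1.
Via Zolotarev, sign(π_{56}) = (56|103) = +1.

+1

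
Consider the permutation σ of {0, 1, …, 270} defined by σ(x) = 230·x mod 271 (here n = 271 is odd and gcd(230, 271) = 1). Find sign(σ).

-1

Start at x=169: 169 → 117 → 81 → 202 → 119 → 270 → 41 → … (one orbit).
The orbit structure of x ↦ 230x mod 271: 4 orbits of sizes [90, 90, 90, 1].
4 cycles on 271: each ℓ→(−1)^(ℓ−1), product (−1)^267 = -1.
Check: (230/271) = -1 by Zolotarev.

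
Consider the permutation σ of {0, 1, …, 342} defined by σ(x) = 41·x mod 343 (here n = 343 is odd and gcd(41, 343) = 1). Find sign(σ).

-1

Start at x=127: 127 → 62 → 141 → 293 → 8 → 328 → 71 → … (one orbit).
Decompose π into cycles: lengths [98, 98, 98, 14, 14, 14, 2, 2, 2, 1] (10 cycles, including the fixed point 0).
With 10 cycles on 343 points, sign = (−1)^{343−10} = -1.
Zolotarev: (41|343) = -1, matching the cycle-count sign.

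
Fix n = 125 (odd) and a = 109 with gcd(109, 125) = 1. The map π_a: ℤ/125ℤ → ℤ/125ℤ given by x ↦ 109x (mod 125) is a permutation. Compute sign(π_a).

+1

Orbit of 6 under x↦109x: [6, 29, 36, 49, 91, 44, 46]… (length divides ord_125(109)).
Cycle lengths of π_109 on ℤ/125ℤ: [50, 50, 10, 10, 2, 2, 1]; 7 cycles in total.
With 7 cycles on 125 points, sign = (−1)^{125−7} = +1.
Check: (109/125) = +1 by Zolotarev.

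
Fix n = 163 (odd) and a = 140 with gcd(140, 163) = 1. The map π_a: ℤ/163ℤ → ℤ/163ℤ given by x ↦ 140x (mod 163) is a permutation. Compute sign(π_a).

+1

Start at x=53: 53 → 85 → 1 → 140 → 40 → 58 → 133 → … (one orbit).
π_140 has 19 disjoint cycles with lengths [9, 9, 9, 9, 9, 9, 9, 9, 9, 9, 9, 9, 9, 9, 9, 9, 9, 9, 1] on {0,…,162}.
Σ(ℓ_i−1) = 163−19 = 144; sign = (−1)^144 = +1.
Zolotarev: (140|163) = +1, matching the cycle-count sign.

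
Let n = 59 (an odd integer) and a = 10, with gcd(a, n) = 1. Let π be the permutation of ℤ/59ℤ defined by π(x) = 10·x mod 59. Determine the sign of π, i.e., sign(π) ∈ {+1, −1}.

-1

Trace 38: π^k(38) = [38, 26, 24, 4, 40, 46, 47] for k=0..6.
The orbit structure of x ↦ 10x mod 59: 2 orbits of sizes [58, 1].
Σ(ℓ_i−1) = 59−2 = 57; sign = (−1)^57 = -1.
Zolotarev: (10|59) = -1, matching the cycle-count sign.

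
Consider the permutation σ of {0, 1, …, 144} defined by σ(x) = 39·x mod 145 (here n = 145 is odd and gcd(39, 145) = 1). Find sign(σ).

-1

Trace 121: π^k(121) = [121, 79, 36, 99, 91, 69, 81] for k=0..6.
π_39 has 8 disjoint cycles with lengths [28, 28, 28, 28, 28, 2, 2, 1] on {0,…,144}.
145 − 8 = 137 transpositions; sign(π) = (−1)^137 = -1.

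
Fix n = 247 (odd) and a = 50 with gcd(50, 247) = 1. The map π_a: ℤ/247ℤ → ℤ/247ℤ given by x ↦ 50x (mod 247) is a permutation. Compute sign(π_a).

Trace 77: π^k(77) = [77, 145, 87, 151, 140, 84, 1] for k=0..6.
Cycle type of π: 12×19 + 6×3 + 1; total 23 cycles.
sign(π) = (−1)^{n − #cycles} = (−1)^{247−23} = (−1)^224 = +1.

+1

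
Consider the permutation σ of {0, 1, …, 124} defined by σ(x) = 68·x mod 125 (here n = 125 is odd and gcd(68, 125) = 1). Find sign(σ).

-1

Trace 1: π^k(1) = [1, 68, 124, 57] for k=0..3.
π_68 has 32 disjoint cycles with lengths [4, 4, 4, 4, 4, 4, 4, 4, 4, 4, 4, 4, 4, 4, 4, 4, 4, 4, 4, 4, 4, 4, 4, 4, 4, 4, 4, 4, 4, 4, 4, 1] on {0,…,124}.
sign(π) = (−1)^{n − #cycles} = (−1)^{125−32} = (−1)^93 = -1.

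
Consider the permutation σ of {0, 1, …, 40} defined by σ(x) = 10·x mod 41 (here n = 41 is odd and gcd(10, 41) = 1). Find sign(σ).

Orbit of 10 under x↦10x: [10, 18, 16, 37, 1]… (length divides ord_41(10)).
The orbit structure of x ↦ 10x mod 41: 9 orbits of sizes [5, 5, 5, 5, 5, 5, 5, 5, 1].
n − c = 41 − 9 = 32; sign = (−1)^32 = +1.
Via Zolotarev, sign(π_{10}) = (10|41) = +1.

+1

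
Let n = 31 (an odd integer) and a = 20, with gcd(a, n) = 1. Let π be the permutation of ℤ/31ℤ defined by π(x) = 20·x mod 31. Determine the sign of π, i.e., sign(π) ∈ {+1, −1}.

+1

Trace 16: π^k(16) = [16, 10, 14, 1, 20, 28, 2] for k=0..6.
Cycle type of π: 15×2 + 1; total 3 cycles.
Σ(ℓ_i−1) = 31−3 = 28; sign = (−1)^28 = +1.
The Jacobi symbol (20|31) = +1 (Zolotarev) agrees.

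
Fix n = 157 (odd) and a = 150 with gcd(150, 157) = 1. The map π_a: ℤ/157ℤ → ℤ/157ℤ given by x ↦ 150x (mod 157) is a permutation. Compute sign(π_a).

Orbit of 75 under x↦150x: [75, 103, 64, 23, 153, 28, 118]… (length divides ord_157(150)).
π_150 has 4 disjoint cycles with lengths [52, 52, 52, 1] on {0,…,156}.
With 4 cycles on 157 points, sign = (−1)^{157−4} = -1.
The Jacobi symbol (150|157) = -1 (Zolotarev) agrees.

-1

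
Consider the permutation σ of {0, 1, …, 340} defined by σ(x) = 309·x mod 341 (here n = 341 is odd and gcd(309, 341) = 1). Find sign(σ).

-1

Trace 309: π^k(309) = [309, 1] for k=0..1.
The orbit structure of x ↦ 309x mod 341: 176 orbits of sizes [2, 2, 2, 2, 2, 2, 2, 2, 2, 2, 2, 2, 2, 2, 2, 2, 2, 2, 2, 2, 2, 2, 2, 2, 2, 2, 2, 2, 2, 2, 2, 2, 2, 2, 2, 2, 2, 2, 2, 2, 2, 2, 2, 2, 2, 2, 2, 2, 2, 2, 2, 2, 2, 2, 2, 2, 2, 2, 2, 2, 2, 2, 2, 2, 2, 2, 2, 2, 2, 2, 2, 2, 2, 2, 2, 2, 2, 2, 2, 2, 2, 2, 2, 2, 2, 2, 2, 2, 2, 2, 2, 2, 2, 2, 2, 2, 2, 2, 2, 2, 2, 2, 2, 2, 2, 2, 2, 2, 2, 2, 2, 2, 2, 2, 2, 2, 2, 2, 2, 2, 2, 2, 2, 2, 2, 2, 2, 2, 2, 2, 2, 2, 2, 2, 2, 2, 2, 2, 2, 2, 2, 2, 2, 2, 2, 2, 2, 2, 2, 2, 2, 2, 2, 2, 2, 2, 2, 2, 2, 2, 2, 2, 2, 2, 2, 1, 1, 1, 1, 1, 1, 1, 1, 1, 1, 1].
341 − 176 = 165 transpositions; sign(π) = (−1)^165 = -1.
(309|341)_J = -1 (Zolotarev's lemma cross-check).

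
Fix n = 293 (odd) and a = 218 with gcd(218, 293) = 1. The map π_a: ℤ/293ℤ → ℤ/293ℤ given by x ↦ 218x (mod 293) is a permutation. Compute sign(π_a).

Start at x=267: 267 → 192 → 250 → 2 → 143 → 116 → 90 → … (one orbit).
π_218 has 2 disjoint cycles with lengths [292, 1] on {0,…,292}.
2 cycles on 293: each ℓ→(−1)^(ℓ−1), product (−1)^291 = -1.

-1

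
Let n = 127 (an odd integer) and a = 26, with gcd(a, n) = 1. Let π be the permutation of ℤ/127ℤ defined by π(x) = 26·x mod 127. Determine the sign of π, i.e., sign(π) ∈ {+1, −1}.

+1

Trace 71: π^k(71) = [71, 68, 117, 121, 98, 8, 81] for k=0..6.
Cycle lengths of π_26 on ℤ/127ℤ: [63, 63, 1]; 3 cycles in total.
sign(π) = (−1)^{n − #cycles} = (−1)^{127−3} = (−1)^124 = +1.
Check: (26/127) = +1 by Zolotarev.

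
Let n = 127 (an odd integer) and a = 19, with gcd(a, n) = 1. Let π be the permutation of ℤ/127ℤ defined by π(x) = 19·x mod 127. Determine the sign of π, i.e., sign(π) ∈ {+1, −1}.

+1

Start at x=19: 19 → 107 → 1 → 19 (one orbit).
Cycle type of π: 3×42 + 1; total 43 cycles.
sign(π) = (−1)^{n − #cycles} = (−1)^{127−43} = (−1)^84 = +1.
The Jacobi symbol (19|127) = +1 (Zolotarev) agrees.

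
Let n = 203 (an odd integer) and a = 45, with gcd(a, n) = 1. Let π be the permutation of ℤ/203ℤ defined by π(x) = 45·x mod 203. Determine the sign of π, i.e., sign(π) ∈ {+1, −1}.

-1

Trace 190: π^k(190) = [190, 24, 65, 83, 81, 194, 1] for k=0..6.
π_45 has 10 disjoint cycles with lengths [42, 42, 42, 42, 7, 7, 7, 7, 6, 1] on {0,…,202}.
With 10 cycles on 203 points, sign = (−1)^{203−10} = -1.
Zolotarev: (45|203) = -1, matching the cycle-count sign.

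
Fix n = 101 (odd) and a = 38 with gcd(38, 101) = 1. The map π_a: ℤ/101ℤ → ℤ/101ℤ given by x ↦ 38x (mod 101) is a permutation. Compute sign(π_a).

-1

Orbit of 19 under x↦38x: [19, 15, 65, 46, 31, 67, 21]… (length divides ord_101(38)).
The orbit structure of x ↦ 38x mod 101: 2 orbits of sizes [100, 1].
With 2 cycles on 101 points, sign = (−1)^{101−2} = -1.
(38|101)_J = -1 (Zolotarev's lemma cross-check).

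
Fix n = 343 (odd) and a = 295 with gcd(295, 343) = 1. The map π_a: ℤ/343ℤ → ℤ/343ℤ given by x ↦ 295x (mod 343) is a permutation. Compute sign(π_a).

Orbit of 148 under x↦295x: [148, 99, 50, 1, 295, 246, 197]… (length divides ord_343(295)).
Decompose π into cycles: lengths [7, 7, 7, 7, 7, 7, 7, 7, 7, 7, 7, 7, 7, 7, 7, 7, 7, 7, 7, 7, 7, 7, 7, 7, 7, 7, 7, 7, 7, 7, 7, 7, 7, 7, 7, 7, 7, 7, 7, 7, 7, 7, 1, 1, 1, 1, 1, 1, 1, 1, 1, 1, 1, 1, 1, 1, 1, 1, 1, 1, 1, 1, 1, 1, 1, 1, 1, 1, 1, 1, 1, 1, 1, 1, 1, 1, 1, 1, 1, 1, 1, 1, 1, 1, 1, 1, 1, 1, 1, 1, 1] (91 cycles, including the fixed point 0).
sign(π) = (−1)^{n − #cycles} = (−1)^{343−91} = (−1)^252 = +1.
The Jacobi symbol (295|343) = +1 (Zolotarev) agrees.

+1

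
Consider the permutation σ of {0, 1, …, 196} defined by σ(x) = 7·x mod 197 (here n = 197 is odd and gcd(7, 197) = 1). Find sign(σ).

Orbit of 144 under x↦7x: [144, 23, 161, 142, 9, 63, 47]… (length divides ord_197(7)).
3 cycles of lengths [98, 98, 1].
197 − 3 = 194 transpositions; sign(π) = (−1)^194 = +1.
(7|197)_J = +1 (Zolotarev's lemma cross-check).

+1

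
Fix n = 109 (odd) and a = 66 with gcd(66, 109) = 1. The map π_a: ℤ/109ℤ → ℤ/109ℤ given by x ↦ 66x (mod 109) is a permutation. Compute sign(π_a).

Trace 63: π^k(63) = [63, 16, 75, 45, 27, 38, 1] for k=0..6.
π_66 has 13 disjoint cycles with lengths [9, 9, 9, 9, 9, 9, 9, 9, 9, 9, 9, 9, 1] on {0,…,108}.
n − c = 109 − 13 = 96; sign = (−1)^96 = +1.
Via Zolotarev, sign(π_{66}) = (66|109) = +1.

+1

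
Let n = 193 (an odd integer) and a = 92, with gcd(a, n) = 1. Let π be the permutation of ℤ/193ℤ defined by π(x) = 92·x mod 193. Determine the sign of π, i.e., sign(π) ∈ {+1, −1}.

Orbit of 69 under x↦92x: [69, 172, 191, 9, 56, 134, 169]… (length divides ord_193(92)).
3 cycles of lengths [96, 96, 1].
3 cycles on 193: each ℓ→(−1)^(ℓ−1), product (−1)^190 = +1.

+1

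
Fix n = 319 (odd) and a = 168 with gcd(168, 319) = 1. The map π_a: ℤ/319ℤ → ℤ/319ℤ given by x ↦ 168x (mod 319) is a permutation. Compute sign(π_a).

Trace 1: π^k(1) = [1, 168, 152, 16, 136, 199, 256] for k=0..6.
π_168 has 15 disjoint cycles with lengths [35, 35, 35, 35, 35, 35, 35, 35, 7, 7, 7, 7, 5, 5, 1] on {0,…,318}.
15 cycles on 319: each ℓ→(−1)^(ℓ−1), product (−1)^304 = +1.

+1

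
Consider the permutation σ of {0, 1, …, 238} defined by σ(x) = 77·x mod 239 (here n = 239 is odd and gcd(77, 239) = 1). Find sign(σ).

Start at x=191: 191 → 128 → 57 → 87 → 7 → 61 → 156 → … (one orbit).
Cycle type of π: 238 + 1; total 2 cycles.
Σ(ℓ_i−1) = 239−2 = 237; sign = (−1)^237 = -1.
The Jacobi symbol (77|239) = -1 (Zolotarev) agrees.

-1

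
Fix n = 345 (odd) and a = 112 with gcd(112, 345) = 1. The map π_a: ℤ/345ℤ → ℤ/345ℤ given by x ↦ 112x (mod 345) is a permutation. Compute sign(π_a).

+1

Trace 43: π^k(43) = [43, 331, 157, 334, 148, 16, 67] for k=0..6.
Cycle type of π: 44×6 + 22×3 + 4×3 + 1×3; total 15 cycles.
n − c = 345 − 15 = 330; sign = (−1)^330 = +1.
The Jacobi symbol (112|345) = +1 (Zolotarev) agrees.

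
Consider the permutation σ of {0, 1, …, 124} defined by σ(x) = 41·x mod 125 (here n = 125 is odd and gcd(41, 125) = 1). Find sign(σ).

Trace 96: π^k(96) = [96, 61, 1, 41, 56, 46, 11] for k=0..6.
13 cycles of lengths [25, 25, 25, 25, 5, 5, 5, 5, 1, 1, 1, 1, 1].
Σ(ℓ_i−1) = 125−13 = 112; sign = (−1)^112 = +1.

+1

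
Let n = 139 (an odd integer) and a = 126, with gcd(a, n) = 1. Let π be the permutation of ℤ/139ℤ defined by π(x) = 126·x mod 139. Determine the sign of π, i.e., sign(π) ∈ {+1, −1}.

Orbit of 108 under x↦126x: [108, 125, 43, 136, 39, 49, 58]… (length divides ord_139(126)).
The orbit structure of x ↦ 126x mod 139: 2 orbits of sizes [138, 1].
Σ(ℓ_i−1) = 139−2 = 137; sign = (−1)^137 = -1.

-1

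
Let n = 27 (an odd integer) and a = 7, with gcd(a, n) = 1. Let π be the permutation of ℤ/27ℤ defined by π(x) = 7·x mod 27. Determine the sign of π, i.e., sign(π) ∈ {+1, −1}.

Trace 1: π^k(1) = [1, 7, 22, 19, 25, 13, 10] for k=0..6.
π_7 has 7 disjoint cycles with lengths [9, 9, 3, 3, 1, 1, 1] on {0,…,26}.
n − c = 27 − 7 = 20; sign = (−1)^20 = +1.

+1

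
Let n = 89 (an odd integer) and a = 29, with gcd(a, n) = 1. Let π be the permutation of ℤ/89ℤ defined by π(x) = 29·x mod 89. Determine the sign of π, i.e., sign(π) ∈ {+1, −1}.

-1

Start at x=30: 30 → 69 → 43 → 1 → 29 → 40 → 3 → … (one orbit).
2 cycles of lengths [88, 1].
Σ(ℓ_i−1) = 89−2 = 87; sign = (−1)^87 = -1.
The Jacobi symbol (29|89) = -1 (Zolotarev) agrees.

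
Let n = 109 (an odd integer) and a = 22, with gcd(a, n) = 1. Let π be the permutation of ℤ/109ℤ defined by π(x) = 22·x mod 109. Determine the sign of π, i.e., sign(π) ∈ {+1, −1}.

Trace 89: π^k(89) = [89, 105, 21, 26, 27, 49, 97] for k=0..6.
The orbit structure of x ↦ 22x mod 109: 5 orbits of sizes [27, 27, 27, 27, 1].
sign(π) = (−1)^{n − #cycles} = (−1)^{109−5} = (−1)^104 = +1.

+1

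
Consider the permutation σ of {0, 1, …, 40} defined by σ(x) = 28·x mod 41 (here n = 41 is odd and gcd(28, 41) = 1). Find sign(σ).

Start at x=3: 3 → 2 → 15 → 10 → 34 → 9 → 6 → … (one orbit).
π_28 has 2 disjoint cycles with lengths [40, 1] on {0,…,40}.
n − c = 41 − 2 = 39; sign = (−1)^39 = -1.

-1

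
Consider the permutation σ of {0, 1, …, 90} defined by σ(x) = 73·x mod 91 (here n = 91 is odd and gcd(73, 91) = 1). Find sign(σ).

Trace 53: π^k(53) = [53, 47, 64, 31, 79, 34, 25] for k=0..6.
11 cycles of lengths [12, 12, 12, 12, 12, 12, 6, 4, 4, 4, 1].
11 cycles on 91: each ℓ→(−1)^(ℓ−1), product (−1)^80 = +1.
Via Zolotarev, sign(π_{73}) = (73|91) = +1.

+1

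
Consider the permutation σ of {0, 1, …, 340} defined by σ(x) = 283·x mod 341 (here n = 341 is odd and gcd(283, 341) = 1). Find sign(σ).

Orbit of 1 under x↦283x: [1, 283, 295, 281, 70, 32, 190]… (length divides ord_341(283)).
38 cycles of lengths [10, 10, 10, 10, 10, 10, 10, 10, 10, 10, 10, 10, 10, 10, 10, 10, 10, 10, 10, 10, 10, 10, 10, 10, 10, 10, 10, 10, 10, 10, 10, 5, 5, 5, 5, 5, 5, 1].
38 cycles on 341: each ℓ→(−1)^(ℓ−1), product (−1)^303 = -1.

-1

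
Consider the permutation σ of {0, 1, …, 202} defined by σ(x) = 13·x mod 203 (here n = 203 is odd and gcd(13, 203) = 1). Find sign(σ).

Start at x=202: 202 → 190 → 34 → 36 → 62 → 197 → 125 → … (one orbit).
π_13 has 18 disjoint cycles with lengths [14, 14, 14, 14, 14, 14, 14, 14, 14, 14, 14, 14, 14, 14, 2, 2, 2, 1] on {0,…,202}.
Σ(ℓ_i−1) = 203−18 = 185; sign = (−1)^185 = -1.

-1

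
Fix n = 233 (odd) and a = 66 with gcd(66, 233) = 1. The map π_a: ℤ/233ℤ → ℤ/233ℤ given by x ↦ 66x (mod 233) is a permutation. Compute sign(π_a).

Start at x=51: 51 → 104 → 107 → 72 → 92 → 14 → 225 → … (one orbit).
Cycle type of π: 116×2 + 1; total 3 cycles.
n − c = 233 − 3 = 230; sign = (−1)^230 = +1.

+1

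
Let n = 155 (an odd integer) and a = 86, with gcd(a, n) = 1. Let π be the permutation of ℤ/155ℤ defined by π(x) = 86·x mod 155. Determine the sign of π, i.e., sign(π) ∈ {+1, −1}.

-1

Orbit of 86 under x↦86x: [86, 111, 91, 76, 26, 66, 96]… (length divides ord_155(86)).
10 cycles of lengths [30, 30, 30, 30, 30, 1, 1, 1, 1, 1].
With 10 cycles on 155 points, sign = (−1)^{155−10} = -1.
(86|155)_J = -1 (Zolotarev's lemma cross-check).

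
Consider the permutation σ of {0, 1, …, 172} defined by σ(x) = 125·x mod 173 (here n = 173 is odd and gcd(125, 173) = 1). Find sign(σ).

-1

Orbit of 148 under x↦125x: [148, 162, 9, 87, 149, 114, 64]… (length divides ord_173(125)).
Decompose π into cycles: lengths [172, 1] (2 cycles, including the fixed point 0).
n − c = 173 − 2 = 171; sign = (−1)^171 = -1.
Via Zolotarev, sign(π_{125}) = (125|173) = -1.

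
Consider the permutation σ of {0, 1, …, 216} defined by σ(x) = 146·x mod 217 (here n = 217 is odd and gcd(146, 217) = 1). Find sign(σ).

Orbit of 181 under x↦146x: [181, 169, 153, 204, 55, 1, 146]… (length divides ord_217(146)).
Cycle type of π: 30×7 + 2×3 + 1; total 11 cycles.
Σ(ℓ_i−1) = 217−11 = 206; sign = (−1)^206 = +1.
The Jacobi symbol (146|217) = +1 (Zolotarev) agrees.

+1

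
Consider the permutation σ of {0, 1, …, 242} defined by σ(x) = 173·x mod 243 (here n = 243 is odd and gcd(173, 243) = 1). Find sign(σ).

Start at x=83: 83 → 22 → 161 → 151 → 122 → 208 → 20 → … (one orbit).
The orbit structure of x ↦ 173x mod 243: 6 orbits of sizes [162, 54, 18, 6, 2, 1].
sign(π) = (−1)^{n − #cycles} = (−1)^{243−6} = (−1)^237 = -1.
Via Zolotarev, sign(π_{173}) = (173|243) = -1.

-1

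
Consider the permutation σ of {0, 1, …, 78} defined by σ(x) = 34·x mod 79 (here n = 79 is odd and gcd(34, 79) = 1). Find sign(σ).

-1

Trace 65: π^k(65) = [65, 77, 11, 58, 76, 56, 8] for k=0..6.
Cycle type of π: 78 + 1; total 2 cycles.
Σ(ℓ_i−1) = 79−2 = 77; sign = (−1)^77 = -1.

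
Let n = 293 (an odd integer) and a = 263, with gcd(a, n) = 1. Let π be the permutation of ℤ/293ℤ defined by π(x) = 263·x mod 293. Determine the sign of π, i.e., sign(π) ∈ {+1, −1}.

-1

Start at x=198: 198 → 213 → 56 → 78 → 4 → 173 → 84 → … (one orbit).
Cycle lengths of π_263 on ℤ/293ℤ: [292, 1]; 2 cycles in total.
2 cycles on 293: each ℓ→(−1)^(ℓ−1), product (−1)^291 = -1.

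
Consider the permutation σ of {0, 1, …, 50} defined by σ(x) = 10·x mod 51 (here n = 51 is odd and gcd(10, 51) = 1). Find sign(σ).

-1

Trace 4: π^k(4) = [4, 40, 43, 22, 16, 7, 19] for k=0..6.
6 cycles of lengths [16, 16, 16, 1, 1, 1].
With 6 cycles on 51 points, sign = (−1)^{51−6} = -1.
Zolotarev: (10|51) = -1, matching the cycle-count sign.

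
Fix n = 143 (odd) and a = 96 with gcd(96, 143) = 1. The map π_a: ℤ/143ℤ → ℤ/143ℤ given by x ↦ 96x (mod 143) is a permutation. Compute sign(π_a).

Start at x=1: 1 → 96 → 64 → 138 → 92 → 109 → 25 → … (one orbit).
π_96 has 11 disjoint cycles with lengths [20, 20, 20, 20, 20, 20, 10, 4, 4, 4, 1] on {0,…,142}.
143 − 11 = 132 transpositions; sign(π) = (−1)^132 = +1.
Via Zolotarev, sign(π_{96}) = (96|143) = +1.

+1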